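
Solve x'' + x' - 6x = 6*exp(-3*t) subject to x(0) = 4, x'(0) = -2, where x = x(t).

x = 44*exp(-3*t)/25 + 56*exp(2*t)/25 - 6*t*exp(-3*t)/5

Characteristic equation r² + r - 6 = 0 factors as (r - 2)(r + 3) = 0, so r = 2, -3.
Hence x_h = C1*exp(2*t) + C2*exp(-3*t).
Since exp(-3*t) solves the homogeneous equation (r = -3 is a root of multiplicity 1), multiply the trial by t. Try x_p = A*t*exp(-3*t). Substituting into the equation and dividing by exp(-3*t) gives A = -6/5, so x_p = -6*t*exp(-3*t)/5.
General solution: x = C1*exp(2*t) + C2*exp(-3*t) - 6*t*exp(-3*t)/5.
Apply the initial conditions: x(0) = C1 + C2 = 4 and x'(0) = -6/5 - 3*C2 + 2*C1 = -2. Solving gives C1 = 56/25, C2 = 44/25.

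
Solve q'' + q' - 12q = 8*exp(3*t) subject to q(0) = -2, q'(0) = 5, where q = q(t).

q = -69*exp(-4*t)/49 - 29*exp(3*t)/49 + 8*t*exp(3*t)/7

Characteristic equation r² + r - 12 = 0 factors as (r - 3)(r + 4) = 0, so r = 3, -4.
Hence q_h = C1*exp(3*t) + C2*exp(-4*t).
Since exp(3*t) solves the homogeneous equation (r = 3 is a root of multiplicity 1), multiply the trial by t. Try q_p = A*t*exp(3*t). Substituting into the equation and dividing by exp(3*t) gives A = 8/7, so q_p = 8*t*exp(3*t)/7.
General solution: q = C1*exp(3*t) + C2*exp(-4*t) + 8*t*exp(3*t)/7.
Apply the initial conditions: q(0) = C1 + C2 = -2 and q'(0) = 8/7 - 4*C2 + 3*C1 = 5. Solving gives C1 = -29/49, C2 = -69/49.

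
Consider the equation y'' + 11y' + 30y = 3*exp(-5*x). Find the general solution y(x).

Characteristic equation r² + 11r + 30 = 0 factors as (r + 5)(r + 6) = 0, so r = -5, -6.
Hence y_h = C1*exp(-5*x) + C2*exp(-6*x).
Since exp(-5*x) solves the homogeneous equation (r = -5 is a root of multiplicity 1), multiply the trial by x. Try y_p = A*x*exp(-5*x). Substituting into the equation and dividing by exp(-5*x) gives A = 3, so y_p = 3*x*exp(-5*x).

y = C1*exp(-5*x) + C2*exp(-6*x) + 3*x*exp(-5*x)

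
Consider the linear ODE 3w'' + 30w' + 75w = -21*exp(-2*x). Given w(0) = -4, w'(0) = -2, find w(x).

w = -29*exp(-5*x)/9 - 7*exp(-2*x)/9 - 59*x*exp(-5*x)/3

Divide through by 3: w'' + 10w' + 25w = -7*exp(-2*x).
Characteristic equation r² + 10r + 25 = 0 has discriminant (10)² - 4·(25) = 0, so r = -5 is a repeated root.
Hence w_h = (C1 + C2*x)*exp(-5*x).
Try w_p = A*exp(-2*x). Substituting into the equation and dividing by exp(-2*x) gives A = -7/9, so w_p = -7*exp(-2*x)/9.
General solution: w = -7*exp(-2*x)/9 + C1*exp(-5*x) + C2*x*exp(-5*x).
Apply the initial conditions: w(0) = -7/9 + C1 = -4 and w'(0) = 14/9 + C2 - 5*C1 = -2. Solving gives C1 = -29/9, C2 = -59/3.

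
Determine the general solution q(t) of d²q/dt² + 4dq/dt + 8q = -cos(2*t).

Characteristic equation r² + 4r + 8 = 0 has discriminant (4)² - 4·(8) = -16 < 0, so r = -2 ± 2i.
Hence q_h = C1*cos(2*t)*exp(-2*t) + C2*exp(-2*t)*sin(2*t).
Try q_p = A*cos(2*t) + B*sin(2*t). Substituting and equating the coefficients of cos(2t) and sin(2t) gives A = -1/20, B = -1/10, so q_p = -sin(2*t)/10 - cos(2*t)/20.

q = -sin(2*t)/10 - cos(2*t)/20 + C1*cos(2*t)*exp(-2*t) + C2*exp(-2*t)*sin(2*t)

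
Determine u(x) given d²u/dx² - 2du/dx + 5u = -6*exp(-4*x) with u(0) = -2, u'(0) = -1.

u = -6*exp(-4*x)/29 - 52*cos(2*x)*exp(x)/29 - exp(x)*sin(2*x)/58

Characteristic equation r² - 2r + 5 = 0 has discriminant (-2)² - 4·(5) = -16 < 0, so r = 1 ± 2i.
Hence u_h = C1*cos(2*x)*exp(x) + C2*exp(x)*sin(2*x).
Try u_p = A*exp(-4*x). Substituting into the equation and dividing by exp(-4*x) gives A = -6/29, so u_p = -6*exp(-4*x)/29.
General solution: u = -6*exp(-4*x)/29 + C1*cos(2*x)*exp(x) + C2*exp(x)*sin(2*x).
Apply the initial conditions: u(0) = -6/29 + C1 = -2 and u'(0) = 24/29 + C1 + 2*C2 = -1. Solving gives C1 = -52/29, C2 = -1/58.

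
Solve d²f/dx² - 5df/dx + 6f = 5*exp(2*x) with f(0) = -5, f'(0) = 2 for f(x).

Characteristic equation r² - 5r + 6 = 0 factors as (r - 2)(r - 3) = 0, so r = 2, 3.
Hence f_h = C1*exp(2*x) + C2*exp(3*x).
Since exp(2*x) solves the homogeneous equation (r = 2 is a root of multiplicity 1), multiply the trial by x. Try f_p = A*x*exp(2*x). Substituting into the equation and dividing by exp(2*x) gives A = -5, so f_p = -5*x*exp(2*x).
General solution: f = C1*exp(2*x) + C2*exp(3*x) - 5*x*exp(2*x).
Apply the initial conditions: f(0) = C1 + C2 = -5 and f'(0) = -5 + 2*C1 + 3*C2 = 2. Solving gives C1 = -22, C2 = 17.

f = -22*exp(2*x) + 17*exp(3*x) - 5*x*exp(2*x)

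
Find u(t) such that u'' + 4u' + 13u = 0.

Characteristic equation r² + 4r + 13 = 0 has discriminant (4)² - 4·(13) = -36 < 0, so r = -2 ± 3i.
Hence u_h = C1*cos(3*t)*exp(-2*t) + C2*exp(-2*t)*sin(3*t).

u = C1*cos(3*t)*exp(-2*t) + C2*exp(-2*t)*sin(3*t)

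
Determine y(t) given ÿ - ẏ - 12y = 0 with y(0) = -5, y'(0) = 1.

y = -3*exp(-3*t) - 2*exp(4*t)

Characteristic equation r² - r - 12 = 0 factors as (r - 4)(r + 3) = 0, so r = 4, -3.
Hence y_h = C1*exp(4*t) + C2*exp(-3*t).
Apply the initial conditions: y(0) = C1 + C2 = -5 and y'(0) = -3*C2 + 4*C1 = 1. Solving gives C1 = -2, C2 = -3.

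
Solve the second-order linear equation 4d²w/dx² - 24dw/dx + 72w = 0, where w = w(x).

Divide through by 4: w'' - 6w' + 18w = 0.
Characteristic equation r² - 6r + 18 = 0 has discriminant (-6)² - 4·(18) = -36 < 0, so r = 3 ± 3i.
Hence w_h = C1*cos(3*x)*exp(3*x) + C2*exp(3*x)*sin(3*x).

w = C1*cos(3*x)*exp(3*x) + C2*exp(3*x)*sin(3*x)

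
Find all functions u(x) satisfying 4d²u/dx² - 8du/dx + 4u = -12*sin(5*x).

Divide through by 4: u'' - 2u' + u = -3*sin(5*x).
Characteristic equation r² - 2r + 1 = 0 has discriminant (-2)² - 4·(1) = 0, so r = 1 is a repeated root.
Hence u_h = (C1 + C2*x)*exp(x).
Try u_p = A*cos(5*x) + B*sin(5*x). Substituting and equating the coefficients of cos(5x) and sin(5x) gives A = -15/338, B = 18/169, so u_p = -15*cos(5*x)/338 + 18*sin(5*x)/169.

u = -15*cos(5*x)/338 + 18*sin(5*x)/169 + C1*exp(x) + C2*x*exp(x)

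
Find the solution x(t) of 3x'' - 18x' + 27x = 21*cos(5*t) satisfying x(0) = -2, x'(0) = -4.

x = -550*exp(3*t)/289 - 105*sin(5*t)/578 - 28*cos(5*t)/289 + 89*t*exp(3*t)/34

Divide through by 3: x'' - 6x' + 9x = 7*cos(5*t).
Characteristic equation r² - 6r + 9 = 0 has discriminant (-6)² - 4·(9) = 0, so r = 3 is a repeated root.
Hence x_h = (C1 + C2*t)*exp(3*t).
Try x_p = A*cos(5*t) + B*sin(5*t). Substituting and equating the coefficients of cos(5t) and sin(5t) gives A = -28/289, B = -105/578, so x_p = -105*sin(5*t)/578 - 28*cos(5*t)/289.
General solution: x = -105*sin(5*t)/578 - 28*cos(5*t)/289 + C1*exp(3*t) + C2*t*exp(3*t).
Apply the initial conditions: x(0) = -28/289 + C1 = -2 and x'(0) = -525/578 + C2 + 3*C1 = -4. Solving gives C1 = -550/289, C2 = 89/34.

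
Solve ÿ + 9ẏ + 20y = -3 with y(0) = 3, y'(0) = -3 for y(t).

y = -3/20 - 48*exp(-5*t)/5 + 51*exp(-4*t)/4

Characteristic equation r² + 9r + 20 = 0 factors as (r + 5)(r + 4) = 0, so r = -5, -4.
Hence y_h = C1*exp(-5*t) + C2*exp(-4*t).
For the particular solution try y_p = A0. Substituting and matching coefficients of each power of t gives A0 = -3/20, so y_p = -3/20.
General solution: y = -3/20 + C1*exp(-5*t) + C2*exp(-4*t).
Apply the initial conditions: y(0) = -3/20 + C1 + C2 = 3 and y'(0) = -5*C1 - 4*C2 = -3. Solving gives C1 = -48/5, C2 = 51/4.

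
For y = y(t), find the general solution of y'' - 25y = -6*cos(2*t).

y = 6*cos(2*t)/29 + C1*exp(-5*t) + C2*exp(5*t)

Characteristic equation r² - 25 = 0 factors as (r + 5)(r - 5) = 0, so r = -5, 5.
Hence y_h = C1*exp(-5*t) + C2*exp(5*t).
Try y_p = A*cos(2*t) + B*sin(2*t). Substituting and equating the coefficients of cos(2t) and sin(2t) gives A = 6/29, B = 0, so y_p = 6*cos(2*t)/29.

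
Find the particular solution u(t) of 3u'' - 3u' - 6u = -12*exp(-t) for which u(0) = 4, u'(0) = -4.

u = -4*exp(2*t)/9 + 40*exp(-t)/9 + 4*t*exp(-t)/3

Divide through by 3: u'' - u' - 2u = -4*exp(-t).
Characteristic equation r² - r - 2 = 0 factors as (r - 2)(r + 1) = 0, so r = 2, -1.
Hence u_h = C1*exp(2*t) + C2*exp(-t).
Since exp(-t) solves the homogeneous equation (r = -1 is a root of multiplicity 1), multiply the trial by t. Try u_p = A*t*exp(-t). Substituting into the equation and dividing by exp(-t) gives A = 4/3, so u_p = 4*t*exp(-t)/3.
General solution: u = C1*exp(2*t) + C2*exp(-t) + 4*t*exp(-t)/3.
Apply the initial conditions: u(0) = C1 + C2 = 4 and u'(0) = 4/3 - C2 + 2*C1 = -4. Solving gives C1 = -4/9, C2 = 40/9.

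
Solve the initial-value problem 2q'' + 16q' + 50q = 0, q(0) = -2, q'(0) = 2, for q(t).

Divide through by 2: q'' + 8q' + 25q = 0.
Characteristic equation r² + 8r + 25 = 0 has discriminant (8)² - 4·(25) = -36 < 0, so r = -4 ± 3i.
Hence q_h = C1*cos(3*t)*exp(-4*t) + C2*exp(-4*t)*sin(3*t).
Apply the initial conditions: q(0) = C1 = -2 and q'(0) = -4*C1 + 3*C2 = 2. Solving gives C1 = -2, C2 = -2.

q = -2*cos(3*t)*exp(-4*t) - 2*exp(-4*t)*sin(3*t)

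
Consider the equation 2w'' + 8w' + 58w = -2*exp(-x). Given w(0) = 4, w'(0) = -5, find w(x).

Divide through by 2: w'' + 4w' + 29w = -exp(-x).
Characteristic equation r² + 4r + 29 = 0 has discriminant (4)² - 4·(29) = -100 < 0, so r = -2 ± 5i.
Hence w_h = C1*cos(5*x)*exp(-2*x) + C2*exp(-2*x)*sin(5*x).
Try w_p = A*exp(-x). Substituting into the equation and dividing by exp(-x) gives A = -1/26, so w_p = -exp(-x)/26.
General solution: w = -exp(-x)/26 + C1*cos(5*x)*exp(-2*x) + C2*exp(-2*x)*sin(5*x).
Apply the initial conditions: w(0) = -1/26 + C1 = 4 and w'(0) = 1/26 - 2*C1 + 5*C2 = -5. Solving gives C1 = 105/26, C2 = 79/130.

w = -exp(-x)/26 + 79*exp(-2*x)*sin(5*x)/130 + 105*cos(5*x)*exp(-2*x)/26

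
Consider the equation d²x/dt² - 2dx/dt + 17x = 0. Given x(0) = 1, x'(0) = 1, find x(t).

Characteristic equation r² - 2r + 17 = 0 has discriminant (-2)² - 4·(17) = -64 < 0, so r = 1 ± 4i.
Hence x_h = C1*cos(4*t)*exp(t) + C2*exp(t)*sin(4*t).
Apply the initial conditions: x(0) = C1 = 1 and x'(0) = C1 + 4*C2 = 1. Solving gives C1 = 1, C2 = 0.

x = cos(4*t)*exp(t)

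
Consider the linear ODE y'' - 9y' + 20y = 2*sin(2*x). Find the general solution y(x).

y = 8*sin(2*x)/145 + 9*cos(2*x)/145 + C1*exp(4*x) + C2*exp(5*x)

Characteristic equation r² - 9r + 20 = 0 factors as (r - 4)(r - 5) = 0, so r = 4, 5.
Hence y_h = C1*exp(4*x) + C2*exp(5*x).
Try y_p = A*cos(2*x) + B*sin(2*x). Substituting and equating the coefficients of cos(2x) and sin(2x) gives A = 9/145, B = 8/145, so y_p = 8*sin(2*x)/145 + 9*cos(2*x)/145.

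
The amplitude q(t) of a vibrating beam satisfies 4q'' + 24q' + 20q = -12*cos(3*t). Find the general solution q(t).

q = -27*sin(3*t)/170 + 3*cos(3*t)/85 + C1*exp(-t) + C2*exp(-5*t)

Divide through by 4: q'' + 6q' + 5q = -3*cos(3*t).
Characteristic equation r² + 6r + 5 = 0 factors as (r + 1)(r + 5) = 0, so r = -1, -5.
Hence q_h = C1*exp(-t) + C2*exp(-5*t).
Try q_p = A*cos(3*t) + B*sin(3*t). Substituting and equating the coefficients of cos(3t) and sin(3t) gives A = 3/85, B = -27/170, so q_p = -27*sin(3*t)/170 + 3*cos(3*t)/85.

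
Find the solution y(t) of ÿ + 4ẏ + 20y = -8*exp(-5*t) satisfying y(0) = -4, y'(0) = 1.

Characteristic equation r² + 4r + 20 = 0 has discriminant (4)² - 4·(20) = -64 < 0, so r = -2 ± 4i.
Hence y_h = C1*cos(4*t)*exp(-2*t) + C2*exp(-2*t)*sin(4*t).
Try y_p = A*exp(-5*t). Substituting into the equation and dividing by exp(-5*t) gives A = -8/25, so y_p = -8*exp(-5*t)/25.
General solution: y = -8*exp(-5*t)/25 + C1*cos(4*t)*exp(-2*t) + C2*exp(-2*t)*sin(4*t).
Apply the initial conditions: y(0) = -8/25 + C1 = -4 and y'(0) = 8/5 - 2*C1 + 4*C2 = 1. Solving gives C1 = -92/25, C2 = -199/100.

y = -8*exp(-5*t)/25 - 199*exp(-2*t)*sin(4*t)/100 - 92*cos(4*t)*exp(-2*t)/25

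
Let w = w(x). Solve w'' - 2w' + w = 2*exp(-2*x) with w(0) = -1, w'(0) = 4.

Characteristic equation r² - 2r + 1 = 0 has discriminant (-2)² - 4·(1) = 0, so r = 1 is a repeated root.
Hence w_h = (C1 + C2*x)*exp(x).
Try w_p = A*exp(-2*x). Substituting into the equation and dividing by exp(-2*x) gives A = 2/9, so w_p = 2*exp(-2*x)/9.
General solution: w = 2*exp(-2*x)/9 + C1*exp(x) + C2*x*exp(x).
Apply the initial conditions: w(0) = 2/9 + C1 = -1 and w'(0) = -4/9 + C1 + C2 = 4. Solving gives C1 = -11/9, C2 = 17/3.

w = -11*exp(x)/9 + 2*exp(-2*x)/9 + 17*x*exp(x)/3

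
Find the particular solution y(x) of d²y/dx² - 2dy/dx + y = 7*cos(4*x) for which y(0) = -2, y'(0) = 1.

Characteristic equation r² - 2r + 1 = 0 has discriminant (-2)² - 4·(1) = 0, so r = 1 is a repeated root.
Hence y_h = (C1 + C2*x)*exp(x).
Try y_p = A*cos(4*x) + B*sin(4*x). Substituting and equating the coefficients of cos(4x) and sin(4x) gives A = -105/289, B = -56/289, so y_p = -105*cos(4*x)/289 - 56*sin(4*x)/289.
General solution: y = -105*cos(4*x)/289 - 56*sin(4*x)/289 + C1*exp(x) + C2*x*exp(x).
Apply the initial conditions: y(0) = -105/289 + C1 = -2 and y'(0) = -224/289 + C1 + C2 = 1. Solving gives C1 = -473/289, C2 = 58/17.

y = -473*exp(x)/289 - 105*cos(4*x)/289 - 56*sin(4*x)/289 + 58*x*exp(x)/17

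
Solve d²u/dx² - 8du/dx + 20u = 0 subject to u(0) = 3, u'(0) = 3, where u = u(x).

u = 3*cos(2*x)*exp(4*x) - 9*exp(4*x)*sin(2*x)/2

Characteristic equation r² - 8r + 20 = 0 has discriminant (-8)² - 4·(20) = -16 < 0, so r = 4 ± 2i.
Hence u_h = C1*cos(2*x)*exp(4*x) + C2*exp(4*x)*sin(2*x).
Apply the initial conditions: u(0) = C1 = 3 and u'(0) = 2*C2 + 4*C1 = 3. Solving gives C1 = 3, C2 = -9/2.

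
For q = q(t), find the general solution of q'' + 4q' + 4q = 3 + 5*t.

q = -1/2 + 5*t/4 + C1*exp(-2*t) + C2*t*exp(-2*t)

Characteristic equation r² + 4r + 4 = 0 has discriminant (4)² - 4·(4) = 0, so r = -2 is a repeated root.
Hence q_h = (C1 + C2*t)*exp(-2*t).
For the particular solution try q_p = A0 + A1*t. Substituting and matching coefficients of each power of t gives A0 = -1/2, A1 = 5/4, so q_p = -1/2 + 5*t/4.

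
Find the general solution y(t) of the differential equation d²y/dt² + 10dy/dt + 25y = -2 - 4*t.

Characteristic equation r² + 10r + 25 = 0 has discriminant (10)² - 4·(25) = 0, so r = -5 is a repeated root.
Hence y_h = (C1 + C2*t)*exp(-5*t).
For the particular solution try y_p = A0 + A1*t. Substituting and matching coefficients of each power of t gives A0 = -2/125, A1 = -4/25, so y_p = -2/125 - 4*t/25.

y = -2/125 - 4*t/25 + C1*exp(-5*t) + C2*t*exp(-5*t)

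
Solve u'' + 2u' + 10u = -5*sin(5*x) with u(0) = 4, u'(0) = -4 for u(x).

u = 2*cos(5*x)/13 + 3*sin(5*x)/13 - 17*exp(-x)*sin(3*x)/39 + 50*cos(3*x)*exp(-x)/13

Characteristic equation r² + 2r + 10 = 0 has discriminant (2)² - 4·(10) = -36 < 0, so r = -1 ± 3i.
Hence u_h = C1*cos(3*x)*exp(-x) + C2*exp(-x)*sin(3*x).
Try u_p = A*cos(5*x) + B*sin(5*x). Substituting and equating the coefficients of cos(5x) and sin(5x) gives A = 2/13, B = 3/13, so u_p = 2*cos(5*x)/13 + 3*sin(5*x)/13.
General solution: u = 2*cos(5*x)/13 + 3*sin(5*x)/13 + C1*cos(3*x)*exp(-x) + C2*exp(-x)*sin(3*x).
Apply the initial conditions: u(0) = 2/13 + C1 = 4 and u'(0) = 15/13 - C1 + 3*C2 = -4. Solving gives C1 = 50/13, C2 = -17/39.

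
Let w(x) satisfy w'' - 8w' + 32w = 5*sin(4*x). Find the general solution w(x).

Characteristic equation r² - 8r + 32 = 0 has discriminant (-8)² - 4·(32) = -64 < 0, so r = 4 ± 4i.
Hence w_h = C1*cos(4*x)*exp(4*x) + C2*exp(4*x)*sin(4*x).
Try w_p = A*cos(4*x) + B*sin(4*x). Substituting and equating the coefficients of cos(4x) and sin(4x) gives A = 1/8, B = 1/16, so w_p = cos(4*x)/8 + sin(4*x)/16.

w = cos(4*x)/8 + sin(4*x)/16 + C1*cos(4*x)*exp(4*x) + C2*exp(4*x)*sin(4*x)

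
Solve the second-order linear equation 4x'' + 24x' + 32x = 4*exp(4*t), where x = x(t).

Divide through by 4: x'' + 6x' + 8x = exp(4*t).
Characteristic equation r² + 6r + 8 = 0 factors as (r + 4)(r + 2) = 0, so r = -4, -2.
Hence x_h = C1*exp(-4*t) + C2*exp(-2*t).
Try x_p = A*exp(4*t). Substituting into the equation and dividing by exp(4*t) gives A = 1/48, so x_p = exp(4*t)/48.

x = exp(4*t)/48 + C1*exp(-4*t) + C2*exp(-2*t)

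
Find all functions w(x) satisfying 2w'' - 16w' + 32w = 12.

Divide through by 2: w'' - 8w' + 16w = 6.
Characteristic equation r² - 8r + 16 = 0 has discriminant (-8)² - 4·(16) = 0, so r = 4 is a repeated root.
Hence w_h = (C1 + C2*x)*exp(4*x).
For the particular solution try w_p = A0. Substituting and matching coefficients of each power of x gives A0 = 3/8, so w_p = 3/8.

w = 3/8 + C1*exp(4*x) + C2*x*exp(4*x)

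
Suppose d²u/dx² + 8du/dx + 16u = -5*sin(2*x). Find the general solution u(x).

Characteristic equation r² + 8r + 16 = 0 has discriminant (8)² - 4·(16) = 0, so r = -4 is a repeated root.
Hence u_h = (C1 + C2*x)*exp(-4*x).
Try u_p = A*cos(2*x) + B*sin(2*x). Substituting and equating the coefficients of cos(2x) and sin(2x) gives A = 1/5, B = -3/20, so u_p = -3*sin(2*x)/20 + cos(2*x)/5.

u = -3*sin(2*x)/20 + cos(2*x)/5 + C1*exp(-4*x) + C2*x*exp(-4*x)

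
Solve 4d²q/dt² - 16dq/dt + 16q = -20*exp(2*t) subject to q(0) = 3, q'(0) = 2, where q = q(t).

Divide through by 4: q'' - 4q' + 4q = -5*exp(2*t).
Characteristic equation r² - 4r + 4 = 0 has discriminant (-4)² - 4·(4) = 0, so r = 2 is a repeated root.
Hence q_h = (C1 + C2*t)*exp(2*t).
Since exp(2*t) solves the homogeneous equation (r = 2 is a root of multiplicity 2), multiply the trial by t^2. Try q_p = A*t^2*exp(2*t). Substituting into the equation and dividing by exp(2*t) gives A = -5/2, so q_p = -5*t^2*exp(2*t)/2.
General solution: q = C1*exp(2*t) - 5*t^2*exp(2*t)/2 + C2*t*exp(2*t).
Apply the initial conditions: q(0) = C1 = 3 and q'(0) = C2 + 2*C1 = 2. Solving gives C1 = 3, C2 = -4.

q = 3*exp(2*t) - 4*t*exp(2*t) - 5*t**2*exp(2*t)/2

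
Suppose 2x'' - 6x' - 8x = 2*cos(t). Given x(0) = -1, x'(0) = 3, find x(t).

x = -13*exp(-t)/10 - 5*cos(t)/34 - 3*sin(t)/34 + 38*exp(4*t)/85

Divide through by 2: x'' - 3x' - 4x = cos(t).
Characteristic equation r² - 3r - 4 = 0 factors as (r + 1)(r - 4) = 0, so r = -1, 4.
Hence x_h = C1*exp(-t) + C2*exp(4*t).
Try x_p = A*cos(t) + B*sin(t). Substituting and equating the coefficients of cos(t) and sin(t) gives A = -5/34, B = -3/34, so x_p = -5*cos(t)/34 - 3*sin(t)/34.
General solution: x = -5*cos(t)/34 - 3*sin(t)/34 + C1*exp(-t) + C2*exp(4*t).
Apply the initial conditions: x(0) = -5/34 + C1 + C2 = -1 and x'(0) = -3/34 - C1 + 4*C2 = 3. Solving gives C1 = -13/10, C2 = 38/85.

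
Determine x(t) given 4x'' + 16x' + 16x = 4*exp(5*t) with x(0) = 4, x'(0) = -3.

x = exp(5*t)/49 + 195*exp(-2*t)/49 + 34*t*exp(-2*t)/7

Divide through by 4: x'' + 4x' + 4x = exp(5*t).
Characteristic equation r² + 4r + 4 = 0 has discriminant (4)² - 4·(4) = 0, so r = -2 is a repeated root.
Hence x_h = (C1 + C2*t)*exp(-2*t).
Try x_p = A*exp(5*t). Substituting into the equation and dividing by exp(5*t) gives A = 1/49, so x_p = exp(5*t)/49.
General solution: x = exp(5*t)/49 + C1*exp(-2*t) + C2*t*exp(-2*t).
Apply the initial conditions: x(0) = 1/49 + C1 = 4 and x'(0) = 5/49 + C2 - 2*C1 = -3. Solving gives C1 = 195/49, C2 = 34/7.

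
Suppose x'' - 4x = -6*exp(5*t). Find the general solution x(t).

x = -2*exp(5*t)/7 + C1*exp(-2*t) + C2*exp(2*t)

Characteristic equation r² - 4 = 0 factors as (r + 2)(r - 2) = 0, so r = -2, 2.
Hence x_h = C1*exp(-2*t) + C2*exp(2*t).
Try x_p = A*exp(5*t). Substituting into the equation and dividing by exp(5*t) gives A = -2/7, so x_p = -2*exp(5*t)/7.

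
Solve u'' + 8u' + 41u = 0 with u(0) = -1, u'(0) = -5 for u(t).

u = -cos(5*t)*exp(-4*t) - 9*exp(-4*t)*sin(5*t)/5

Characteristic equation r² + 8r + 41 = 0 has discriminant (8)² - 4·(41) = -100 < 0, so r = -4 ± 5i.
Hence u_h = C1*cos(5*t)*exp(-4*t) + C2*exp(-4*t)*sin(5*t).
Apply the initial conditions: u(0) = C1 = -1 and u'(0) = -4*C1 + 5*C2 = -5. Solving gives C1 = -1, C2 = -9/5.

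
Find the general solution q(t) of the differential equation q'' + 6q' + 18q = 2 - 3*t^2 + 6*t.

Characteristic equation r² + 6r + 18 = 0 has discriminant (6)² - 4·(18) = -36 < 0, so r = -3 ± 3i.
Hence q_h = C1*cos(3*t)*exp(-3*t) + C2*exp(-3*t)*sin(3*t).
For the particular solution try q_p = A0 + A1*t + A2*t^2. Substituting and matching coefficients of each power of t gives A0 = -1/54, A1 = 4/9, A2 = -1/6, so q_p = -1/54 - t^2/6 + 4*t/9.

q = -1/54 - t**2/6 + 4*t/9 + C1*cos(3*t)*exp(-3*t) + C2*exp(-3*t)*sin(3*t)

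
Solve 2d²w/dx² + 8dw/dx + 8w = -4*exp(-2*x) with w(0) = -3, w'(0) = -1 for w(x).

w = -3*exp(-2*x) - x**2*exp(-2*x) - 7*x*exp(-2*x)

Divide through by 2: w'' + 4w' + 4w = -2*exp(-2*x).
Characteristic equation r² + 4r + 4 = 0 has discriminant (4)² - 4·(4) = 0, so r = -2 is a repeated root.
Hence w_h = (C1 + C2*x)*exp(-2*x).
Since exp(-2*x) solves the homogeneous equation (r = -2 is a root of multiplicity 2), multiply the trial by x^2. Try w_p = A*x^2*exp(-2*x). Substituting into the equation and dividing by exp(-2*x) gives A = -1, so w_p = -x^2*exp(-2*x).
General solution: w = C1*exp(-2*x) - x^2*exp(-2*x) + C2*x*exp(-2*x).
Apply the initial conditions: w(0) = C1 = -3 and w'(0) = C2 - 2*C1 = -1. Solving gives C1 = -3, C2 = -7.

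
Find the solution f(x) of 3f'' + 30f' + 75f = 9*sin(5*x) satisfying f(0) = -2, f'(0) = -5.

Divide through by 3: f'' + 10f' + 25f = 3*sin(5*x).
Characteristic equation r² + 10r + 25 = 0 has discriminant (10)² - 4·(25) = 0, so r = -5 is a repeated root.
Hence f_h = (C1 + C2*x)*exp(-5*x).
Try f_p = A*cos(5*x) + B*sin(5*x). Substituting and equating the coefficients of cos(5x) and sin(5x) gives A = -3/50, B = 0, so f_p = -3*cos(5*x)/50.
General solution: f = -3*cos(5*x)/50 + C1*exp(-5*x) + C2*x*exp(-5*x).
Apply the initial conditions: f(0) = -3/50 + C1 = -2 and f'(0) = C2 - 5*C1 = -5. Solving gives C1 = -97/50, C2 = -147/10.

f = -97*exp(-5*x)/50 - 3*cos(5*x)/50 - 147*x*exp(-5*x)/10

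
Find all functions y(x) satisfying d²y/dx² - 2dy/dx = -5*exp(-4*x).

y = C2 - 5*exp(-4*x)/24 + C1*exp(2*x)

Characteristic equation r² - 2r = 0 factors as (r - 2)r = 0, so r = 2, 0.
Hence y_h = C1*exp(2*x) + C2.
Try y_p = A*exp(-4*x). Substituting into the equation and dividing by exp(-4*x) gives A = -5/24, so y_p = -5*exp(-4*x)/24.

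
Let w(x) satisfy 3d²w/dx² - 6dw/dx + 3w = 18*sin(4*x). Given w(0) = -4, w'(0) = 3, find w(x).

w = -1204*exp(x)/289 - 90*sin(4*x)/289 + 48*cos(4*x)/289 + 143*x*exp(x)/17

Divide through by 3: w'' - 2w' + w = 6*sin(4*x).
Characteristic equation r² - 2r + 1 = 0 has discriminant (-2)² - 4·(1) = 0, so r = 1 is a repeated root.
Hence w_h = (C1 + C2*x)*exp(x).
Try w_p = A*cos(4*x) + B*sin(4*x). Substituting and equating the coefficients of cos(4x) and sin(4x) gives A = 48/289, B = -90/289, so w_p = -90*sin(4*x)/289 + 48*cos(4*x)/289.
General solution: w = -90*sin(4*x)/289 + 48*cos(4*x)/289 + C1*exp(x) + C2*x*exp(x).
Apply the initial conditions: w(0) = 48/289 + C1 = -4 and w'(0) = -360/289 + C1 + C2 = 3. Solving gives C1 = -1204/289, C2 = 143/17.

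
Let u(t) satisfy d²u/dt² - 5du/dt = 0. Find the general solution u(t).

u = C2 + C1*exp(5*t)

Characteristic equation r² - 5r = 0 factors as (r - 5)r = 0, so r = 5, 0.
Hence u_h = C1*exp(5*t) + C2.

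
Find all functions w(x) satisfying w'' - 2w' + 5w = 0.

w = C1*cos(2*x)*exp(x) + C2*exp(x)*sin(2*x)

Characteristic equation r² - 2r + 5 = 0 has discriminant (-2)² - 4·(5) = -16 < 0, so r = 1 ± 2i.
Hence w_h = C1*cos(2*x)*exp(x) + C2*exp(x)*sin(2*x).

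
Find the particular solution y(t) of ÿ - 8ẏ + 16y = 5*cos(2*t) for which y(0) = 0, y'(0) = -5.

Characteristic equation r² - 8r + 16 = 0 has discriminant (-8)² - 4·(16) = 0, so r = 4 is a repeated root.
Hence y_h = (C1 + C2*t)*exp(4*t).
Try y_p = A*cos(2*t) + B*sin(2*t). Substituting and equating the coefficients of cos(2t) and sin(2t) gives A = 3/20, B = -1/5, so y_p = -sin(2*t)/5 + 3*cos(2*t)/20.
General solution: y = -sin(2*t)/5 + 3*cos(2*t)/20 + C1*exp(4*t) + C2*t*exp(4*t).
Apply the initial conditions: y(0) = 3/20 + C1 = 0 and y'(0) = -2/5 + C2 + 4*C1 = -5. Solving gives C1 = -3/20, C2 = -4.

y = -3*exp(4*t)/20 - sin(2*t)/5 + 3*cos(2*t)/20 - 4*t*exp(4*t)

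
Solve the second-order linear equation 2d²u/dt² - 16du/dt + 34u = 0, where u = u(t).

u = C1*cos(t)*exp(4*t) + C2*exp(4*t)*sin(t)

Divide through by 2: u'' - 8u' + 17u = 0.
Characteristic equation r² - 8r + 17 = 0 has discriminant (-8)² - 4·(17) = -4 < 0, so r = 4 ± i.
Hence u_h = C1*cos(t)*exp(4*t) + C2*exp(4*t)*sin(t).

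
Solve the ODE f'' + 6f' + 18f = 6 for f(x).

Characteristic equation r² + 6r + 18 = 0 has discriminant (6)² - 4·(18) = -36 < 0, so r = -3 ± 3i.
Hence f_h = C1*cos(3*x)*exp(-3*x) + C2*exp(-3*x)*sin(3*x).
For the particular solution try f_p = A0. Substituting and matching coefficients of each power of x gives A0 = 1/3, so f_p = 1/3.

f = 1/3 + C1*cos(3*x)*exp(-3*x) + C2*exp(-3*x)*sin(3*x)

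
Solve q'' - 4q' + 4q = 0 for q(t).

q = C1*exp(2*t) + C2*t*exp(2*t)

Characteristic equation r² - 4r + 4 = 0 has discriminant (-4)² - 4·(4) = 0, so r = 2 is a repeated root.
Hence q_h = (C1 + C2*t)*exp(2*t).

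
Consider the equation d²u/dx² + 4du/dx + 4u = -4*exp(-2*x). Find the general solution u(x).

Characteristic equation r² + 4r + 4 = 0 has discriminant (4)² - 4·(4) = 0, so r = -2 is a repeated root.
Hence u_h = (C1 + C2*x)*exp(-2*x).
Since exp(-2*x) solves the homogeneous equation (r = -2 is a root of multiplicity 2), multiply the trial by x^2. Try u_p = A*x^2*exp(-2*x). Substituting into the equation and dividing by exp(-2*x) gives A = -2, so u_p = -2*x^2*exp(-2*x).

u = C1*exp(-2*x) - 2*x**2*exp(-2*x) + C2*x*exp(-2*x)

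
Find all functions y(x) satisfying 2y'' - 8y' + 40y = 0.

y = C1*cos(4*x)*exp(2*x) + C2*exp(2*x)*sin(4*x)

Divide through by 2: y'' - 4y' + 20y = 0.
Characteristic equation r² - 4r + 20 = 0 has discriminant (-4)² - 4·(20) = -64 < 0, so r = 2 ± 4i.
Hence y_h = C1*cos(4*x)*exp(2*x) + C2*exp(2*x)*sin(4*x).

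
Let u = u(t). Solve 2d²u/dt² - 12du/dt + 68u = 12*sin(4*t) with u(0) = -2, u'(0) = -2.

u = 3*sin(4*t)/25 + 4*cos(4*t)/25 - 54*cos(5*t)*exp(3*t)/25 + 4*exp(3*t)*sin(5*t)/5

Divide through by 2: u'' - 6u' + 34u = 6*sin(4*t).
Characteristic equation r² - 6r + 34 = 0 has discriminant (-6)² - 4·(34) = -100 < 0, so r = 3 ± 5i.
Hence u_h = C1*cos(5*t)*exp(3*t) + C2*exp(3*t)*sin(5*t).
Try u_p = A*cos(4*t) + B*sin(4*t). Substituting and equating the coefficients of cos(4t) and sin(4t) gives A = 4/25, B = 3/25, so u_p = 3*sin(4*t)/25 + 4*cos(4*t)/25.
General solution: u = 3*sin(4*t)/25 + 4*cos(4*t)/25 + C1*cos(5*t)*exp(3*t) + C2*exp(3*t)*sin(5*t).
Apply the initial conditions: u(0) = 4/25 + C1 = -2 and u'(0) = 12/25 + 3*C1 + 5*C2 = -2. Solving gives C1 = -54/25, C2 = 4/5.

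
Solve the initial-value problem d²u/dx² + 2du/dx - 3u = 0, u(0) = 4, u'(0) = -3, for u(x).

u = 7*exp(-3*x)/4 + 9*exp(x)/4

Characteristic equation r² + 2r - 3 = 0 factors as (r + 3)(r - 1) = 0, so r = -3, 1.
Hence u_h = C1*exp(-3*x) + C2*exp(x).
Apply the initial conditions: u(0) = C1 + C2 = 4 and u'(0) = C2 - 3*C1 = -3. Solving gives C1 = 7/4, C2 = 9/4.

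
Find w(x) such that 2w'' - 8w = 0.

Divide through by 2: w'' - 4w = 0.
Characteristic equation r² - 4 = 0 factors as (r - 2)(r + 2) = 0, so r = 2, -2.
Hence w_h = C1*exp(2*x) + C2*exp(-2*x).

w = C1*exp(2*x) + C2*exp(-2*x)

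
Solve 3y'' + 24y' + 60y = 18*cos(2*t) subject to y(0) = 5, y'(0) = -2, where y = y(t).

y = 3*cos(2*t)/16 + 3*sin(2*t)/16 + 77*cos(2*t)*exp(-4*t)/16 + 135*exp(-4*t)*sin(2*t)/16

Divide through by 3: y'' + 8y' + 20y = 6*cos(2*t).
Characteristic equation r² + 8r + 20 = 0 has discriminant (8)² - 4·(20) = -16 < 0, so r = -4 ± 2i.
Hence y_h = C1*cos(2*t)*exp(-4*t) + C2*exp(-4*t)*sin(2*t).
Try y_p = A*cos(2*t) + B*sin(2*t). Substituting and equating the coefficients of cos(2t) and sin(2t) gives A = 3/16, B = 3/16, so y_p = 3*cos(2*t)/16 + 3*sin(2*t)/16.
General solution: y = 3*cos(2*t)/16 + 3*sin(2*t)/16 + C1*cos(2*t)*exp(-4*t) + C2*exp(-4*t)*sin(2*t).
Apply the initial conditions: y(0) = 3/16 + C1 = 5 and y'(0) = 3/8 - 4*C1 + 2*C2 = -2. Solving gives C1 = 77/16, C2 = 135/16.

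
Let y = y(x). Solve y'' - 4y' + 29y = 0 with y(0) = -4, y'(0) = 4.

Characteristic equation r² - 4r + 29 = 0 has discriminant (-4)² - 4·(29) = -100 < 0, so r = 2 ± 5i.
Hence y_h = C1*cos(5*x)*exp(2*x) + C2*exp(2*x)*sin(5*x).
Apply the initial conditions: y(0) = C1 = -4 and y'(0) = 2*C1 + 5*C2 = 4. Solving gives C1 = -4, C2 = 12/5.

y = -4*cos(5*x)*exp(2*x) + 12*exp(2*x)*sin(5*x)/5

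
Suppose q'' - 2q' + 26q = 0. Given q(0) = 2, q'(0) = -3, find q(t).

Characteristic equation r² - 2r + 26 = 0 has discriminant (-2)² - 4·(26) = -100 < 0, so r = 1 ± 5i.
Hence q_h = C1*cos(5*t)*exp(t) + C2*exp(t)*sin(5*t).
Apply the initial conditions: q(0) = C1 = 2 and q'(0) = C1 + 5*C2 = -3. Solving gives C1 = 2, C2 = -1.

q = -exp(t)*sin(5*t) + 2*cos(5*t)*exp(t)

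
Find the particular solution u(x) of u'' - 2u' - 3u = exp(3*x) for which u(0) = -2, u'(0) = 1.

u = -27*exp(-x)/16 - 5*exp(3*x)/16 + x*exp(3*x)/4

Characteristic equation r² - 2r - 3 = 0 factors as (r - 3)(r + 1) = 0, so r = 3, -1.
Hence u_h = C1*exp(3*x) + C2*exp(-x).
Since exp(3*x) solves the homogeneous equation (r = 3 is a root of multiplicity 1), multiply the trial by x. Try u_p = A*x*exp(3*x). Substituting into the equation and dividing by exp(3*x) gives A = 1/4, so u_p = x*exp(3*x)/4.
General solution: u = C1*exp(3*x) + C2*exp(-x) + x*exp(3*x)/4.
Apply the initial conditions: u(0) = C1 + C2 = -2 and u'(0) = 1/4 - C2 + 3*C1 = 1. Solving gives C1 = -5/16, C2 = -27/16.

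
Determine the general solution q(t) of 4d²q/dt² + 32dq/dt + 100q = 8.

Divide through by 4: q'' + 8q' + 25q = 2.
Characteristic equation r² + 8r + 25 = 0 has discriminant (8)² - 4·(25) = -36 < 0, so r = -4 ± 3i.
Hence q_h = C1*cos(3*t)*exp(-4*t) + C2*exp(-4*t)*sin(3*t).
For the particular solution try q_p = A0. Substituting and matching coefficients of each power of t gives A0 = 2/25, so q_p = 2/25.

q = 2/25 + C1*cos(3*t)*exp(-4*t) + C2*exp(-4*t)*sin(3*t)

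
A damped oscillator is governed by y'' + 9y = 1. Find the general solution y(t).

y = 1/9 + C1*cos(3*t) + C2*sin(3*t)

Characteristic equation r² + 9 = 0 has discriminant (0)² - 4·(9) = -36 < 0, so r = ± 3i.
Hence y_h = C1*cos(3*t) + C2*sin(3*t).
For the particular solution try y_p = A0. Substituting and matching coefficients of each power of t gives A0 = 1/9, so y_p = 1/9.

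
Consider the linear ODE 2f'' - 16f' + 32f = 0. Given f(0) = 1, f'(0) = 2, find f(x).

Divide through by 2: f'' - 8f' + 16f = 0.
Characteristic equation r² - 8r + 16 = 0 has discriminant (-8)² - 4·(16) = 0, so r = 4 is a repeated root.
Hence f_h = (C1 + C2*x)*exp(4*x).
Apply the initial conditions: f(0) = C1 = 1 and f'(0) = C2 + 4*C1 = 2. Solving gives C1 = 1, C2 = -2.

f = -2*x*exp(4*x) + exp(4*x)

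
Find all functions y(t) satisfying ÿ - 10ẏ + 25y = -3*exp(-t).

Characteristic equation r² - 10r + 25 = 0 has discriminant (-10)² - 4·(25) = 0, so r = 5 is a repeated root.
Hence y_h = (C1 + C2*t)*exp(5*t).
Try y_p = A*exp(-t). Substituting into the equation and dividing by exp(-t) gives A = -1/12, so y_p = -exp(-t)/12.

y = -exp(-t)/12 + C1*exp(5*t) + C2*t*exp(5*t)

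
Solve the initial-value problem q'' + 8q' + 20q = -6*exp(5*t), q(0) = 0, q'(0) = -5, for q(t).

Characteristic equation r² + 8r + 20 = 0 has discriminant (8)² - 4·(20) = -16 < 0, so r = -4 ± 2i.
Hence q_h = C1*cos(2*t)*exp(-4*t) + C2*exp(-4*t)*sin(2*t).
Try q_p = A*exp(5*t). Substituting into the equation and dividing by exp(5*t) gives A = -6/85, so q_p = -6*exp(5*t)/85.
General solution: q = -6*exp(5*t)/85 + C1*cos(2*t)*exp(-4*t) + C2*exp(-4*t)*sin(2*t).
Apply the initial conditions: q(0) = -6/85 + C1 = 0 and q'(0) = -6/17 - 4*C1 + 2*C2 = -5. Solving gives C1 = 6/85, C2 = -371/170.

q = -6*exp(5*t)/85 - 371*exp(-4*t)*sin(2*t)/170 + 6*cos(2*t)*exp(-4*t)/85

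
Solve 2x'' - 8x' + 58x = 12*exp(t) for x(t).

Divide through by 2: x'' - 4x' + 29x = 6*exp(t).
Characteristic equation r² - 4r + 29 = 0 has discriminant (-4)² - 4·(29) = -100 < 0, so r = 2 ± 5i.
Hence x_h = C1*cos(5*t)*exp(2*t) + C2*exp(2*t)*sin(5*t).
Try x_p = A*exp(t). Substituting into the equation and dividing by exp(t) gives A = 3/13, so x_p = 3*exp(t)/13.

x = 3*exp(t)/13 + C1*cos(5*t)*exp(2*t) + C2*exp(2*t)*sin(5*t)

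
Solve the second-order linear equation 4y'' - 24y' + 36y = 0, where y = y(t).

y = C1*exp(3*t) + C2*t*exp(3*t)

Divide through by 4: y'' - 6y' + 9y = 0.
Characteristic equation r² - 6r + 9 = 0 has discriminant (-6)² - 4·(9) = 0, so r = 3 is a repeated root.
Hence y_h = (C1 + C2*t)*exp(3*t).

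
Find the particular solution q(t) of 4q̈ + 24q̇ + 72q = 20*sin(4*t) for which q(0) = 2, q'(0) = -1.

q = -6*cos(4*t)/29 + sin(4*t)/58 + 64*cos(3*t)*exp(-3*t)/29 + 161*exp(-3*t)*sin(3*t)/87

Divide through by 4: q'' + 6q' + 18q = 5*sin(4*t).
Characteristic equation r² + 6r + 18 = 0 has discriminant (6)² - 4·(18) = -36 < 0, so r = -3 ± 3i.
Hence q_h = C1*cos(3*t)*exp(-3*t) + C2*exp(-3*t)*sin(3*t).
Try q_p = A*cos(4*t) + B*sin(4*t). Substituting and equating the coefficients of cos(4t) and sin(4t) gives A = -6/29, B = 1/58, so q_p = -6*cos(4*t)/29 + sin(4*t)/58.
General solution: q = -6*cos(4*t)/29 + sin(4*t)/58 + C1*cos(3*t)*exp(-3*t) + C2*exp(-3*t)*sin(3*t).
Apply the initial conditions: q(0) = -6/29 + C1 = 2 and q'(0) = 2/29 - 3*C1 + 3*C2 = -1. Solving gives C1 = 64/29, C2 = 161/87.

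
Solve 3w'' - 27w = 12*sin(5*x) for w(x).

Divide through by 3: w'' - 9w = 4*sin(5*x).
Characteristic equation r² - 9 = 0 factors as (r - 3)(r + 3) = 0, so r = 3, -3.
Hence w_h = C1*exp(3*x) + C2*exp(-3*x).
Try w_p = A*cos(5*x) + B*sin(5*x). Substituting and equating the coefficients of cos(5x) and sin(5x) gives A = 0, B = -2/17, so w_p = -2*sin(5*x)/17.

w = -2*sin(5*x)/17 + C1*exp(3*x) + C2*exp(-3*x)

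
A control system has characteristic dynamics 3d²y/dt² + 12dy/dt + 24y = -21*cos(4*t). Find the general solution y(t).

y = -7*sin(4*t)/20 + 7*cos(4*t)/40 + C1*cos(2*t)*exp(-2*t) + C2*exp(-2*t)*sin(2*t)

Divide through by 3: y'' + 4y' + 8y = -7*cos(4*t).
Characteristic equation r² + 4r + 8 = 0 has discriminant (4)² - 4·(8) = -16 < 0, so r = -2 ± 2i.
Hence y_h = C1*cos(2*t)*exp(-2*t) + C2*exp(-2*t)*sin(2*t).
Try y_p = A*cos(4*t) + B*sin(4*t). Substituting and equating the coefficients of cos(4t) and sin(4t) gives A = 7/40, B = -7/20, so y_p = -7*sin(4*t)/20 + 7*cos(4*t)/40.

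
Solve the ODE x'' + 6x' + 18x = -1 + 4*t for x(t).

Characteristic equation r² + 6r + 18 = 0 has discriminant (6)² - 4·(18) = -36 < 0, so r = -3 ± 3i.
Hence x_h = C1*cos(3*t)*exp(-3*t) + C2*exp(-3*t)*sin(3*t).
For the particular solution try x_p = A0 + A1*t. Substituting and matching coefficients of each power of t gives A0 = -7/54, A1 = 2/9, so x_p = -7/54 + 2*t/9.

x = -7/54 + 2*t/9 + C1*cos(3*t)*exp(-3*t) + C2*exp(-3*t)*sin(3*t)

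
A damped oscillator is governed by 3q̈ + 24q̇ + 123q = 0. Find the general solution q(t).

q = C1*cos(5*t)*exp(-4*t) + C2*exp(-4*t)*sin(5*t)

Divide through by 3: q'' + 8q' + 41q = 0.
Characteristic equation r² + 8r + 41 = 0 has discriminant (8)² - 4·(41) = -100 < 0, so r = -4 ± 5i.
Hence q_h = C1*cos(5*t)*exp(-4*t) + C2*exp(-4*t)*sin(5*t).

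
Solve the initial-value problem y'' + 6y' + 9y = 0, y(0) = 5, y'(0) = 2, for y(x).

Characteristic equation r² + 6r + 9 = 0 has discriminant (6)² - 4·(9) = 0, so r = -3 is a repeated root.
Hence y_h = (C1 + C2*x)*exp(-3*x).
Apply the initial conditions: y(0) = C1 = 5 and y'(0) = C2 - 3*C1 = 2. Solving gives C1 = 5, C2 = 17.

y = 5*exp(-3*x) + 17*x*exp(-3*x)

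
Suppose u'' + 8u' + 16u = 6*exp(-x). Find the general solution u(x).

u = 2*exp(-x)/3 + C1*exp(-4*x) + C2*x*exp(-4*x)

Characteristic equation r² + 8r + 16 = 0 has discriminant (8)² - 4·(16) = 0, so r = -4 is a repeated root.
Hence u_h = (C1 + C2*x)*exp(-4*x).
Try u_p = A*exp(-x). Substituting into the equation and dividing by exp(-x) gives A = 2/3, so u_p = 2*exp(-x)/3.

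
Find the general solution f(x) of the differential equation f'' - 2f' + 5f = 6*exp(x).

f = 3*exp(x)/2 + C1*cos(2*x)*exp(x) + C2*exp(x)*sin(2*x)

Characteristic equation r² - 2r + 5 = 0 has discriminant (-2)² - 4·(5) = -16 < 0, so r = 1 ± 2i.
Hence f_h = C1*cos(2*x)*exp(x) + C2*exp(x)*sin(2*x).
Try f_p = A*exp(x). Substituting into the equation and dividing by exp(x) gives A = 3/2, so f_p = 3*exp(x)/2.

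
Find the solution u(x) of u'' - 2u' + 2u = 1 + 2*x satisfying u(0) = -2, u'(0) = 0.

Characteristic equation r² - 2r + 2 = 0 has discriminant (-2)² - 4·(2) = -4 < 0, so r = 1 ± i.
Hence u_h = C1*cos(x)*exp(x) + C2*exp(x)*sin(x).
For the particular solution try u_p = A0 + A1*x. Substituting and matching coefficients of each power of x gives A0 = 3/2, A1 = 1, so u_p = 3/2 + x.
General solution: u = 3/2 + x + C1*cos(x)*exp(x) + C2*exp(x)*sin(x).
Apply the initial conditions: u(0) = 3/2 + C1 = -2 and u'(0) = 1 + C1 + C2 = 0. Solving gives C1 = -7/2, C2 = 5/2.

u = 3/2 + x - 7*cos(x)*exp(x)/2 + 5*exp(x)*sin(x)/2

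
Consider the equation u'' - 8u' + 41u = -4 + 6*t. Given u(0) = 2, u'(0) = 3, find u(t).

u = -116/1681 + 6*t/41 - 1823*exp(4*t)*sin(5*t)/1681 + 3478*cos(5*t)*exp(4*t)/1681

Characteristic equation r² - 8r + 41 = 0 has discriminant (-8)² - 4·(41) = -100 < 0, so r = 4 ± 5i.
Hence u_h = C1*cos(5*t)*exp(4*t) + C2*exp(4*t)*sin(5*t).
For the particular solution try u_p = A0 + A1*t. Substituting and matching coefficients of each power of t gives A0 = -116/1681, A1 = 6/41, so u_p = -116/1681 + 6*t/41.
General solution: u = -116/1681 + 6*t/41 + C1*cos(5*t)*exp(4*t) + C2*exp(4*t)*sin(5*t).
Apply the initial conditions: u(0) = -116/1681 + C1 = 2 and u'(0) = 6/41 + 4*C1 + 5*C2 = 3. Solving gives C1 = 3478/1681, C2 = -1823/1681.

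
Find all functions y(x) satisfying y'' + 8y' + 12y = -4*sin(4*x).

y = sin(4*x)/65 + 8*cos(4*x)/65 + C1*exp(-6*x) + C2*exp(-2*x)

Characteristic equation r² + 8r + 12 = 0 factors as (r + 6)(r + 2) = 0, so r = -6, -2.
Hence y_h = C1*exp(-6*x) + C2*exp(-2*x).
Try y_p = A*cos(4*x) + B*sin(4*x). Substituting and equating the coefficients of cos(4x) and sin(4x) gives A = 8/65, B = 1/65, so y_p = sin(4*x)/65 + 8*cos(4*x)/65.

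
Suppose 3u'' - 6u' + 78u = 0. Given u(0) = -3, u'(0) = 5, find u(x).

u = -3*cos(5*x)*exp(x) + 8*exp(x)*sin(5*x)/5

Divide through by 3: u'' - 2u' + 26u = 0.
Characteristic equation r² - 2r + 26 = 0 has discriminant (-2)² - 4·(26) = -100 < 0, so r = 1 ± 5i.
Hence u_h = C1*cos(5*x)*exp(x) + C2*exp(x)*sin(5*x).
Apply the initial conditions: u(0) = C1 = -3 and u'(0) = C1 + 5*C2 = 5. Solving gives C1 = -3, C2 = 8/5.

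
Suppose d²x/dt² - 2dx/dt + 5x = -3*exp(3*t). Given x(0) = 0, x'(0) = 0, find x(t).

x = -3*exp(3*t)/8 + 3*cos(2*t)*exp(t)/8 + 3*exp(t)*sin(2*t)/8

Characteristic equation r² - 2r + 5 = 0 has discriminant (-2)² - 4·(5) = -16 < 0, so r = 1 ± 2i.
Hence x_h = C1*cos(2*t)*exp(t) + C2*exp(t)*sin(2*t).
Try x_p = A*exp(3*t). Substituting into the equation and dividing by exp(3*t) gives A = -3/8, so x_p = -3*exp(3*t)/8.
General solution: x = -3*exp(3*t)/8 + C1*cos(2*t)*exp(t) + C2*exp(t)*sin(2*t).
Apply the initial conditions: x(0) = -3/8 + C1 = 0 and x'(0) = -9/8 + C1 + 2*C2 = 0. Solving gives C1 = 3/8, C2 = 3/8.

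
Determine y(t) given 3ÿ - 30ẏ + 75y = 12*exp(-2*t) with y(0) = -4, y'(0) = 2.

Divide through by 3: y'' - 10y' + 25y = 4*exp(-2*t).
Characteristic equation r² - 10r + 25 = 0 has discriminant (-10)² - 4·(25) = 0, so r = 5 is a repeated root.
Hence y_h = (C1 + C2*t)*exp(5*t).
Try y_p = A*exp(-2*t). Substituting into the equation and dividing by exp(-2*t) gives A = 4/49, so y_p = 4*exp(-2*t)/49.
General solution: y = 4*exp(-2*t)/49 + C1*exp(5*t) + C2*t*exp(5*t).
Apply the initial conditions: y(0) = 4/49 + C1 = -4 and y'(0) = -8/49 + C2 + 5*C1 = 2. Solving gives C1 = -200/49, C2 = 158/7.

y = -200*exp(5*t)/49 + 4*exp(-2*t)/49 + 158*t*exp(5*t)/7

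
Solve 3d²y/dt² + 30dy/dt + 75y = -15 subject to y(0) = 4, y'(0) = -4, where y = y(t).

y = -1/5 + 21*exp(-5*t)/5 + 17*t*exp(-5*t)

Divide through by 3: y'' + 10y' + 25y = -5.
Characteristic equation r² + 10r + 25 = 0 has discriminant (10)² - 4·(25) = 0, so r = -5 is a repeated root.
Hence y_h = (C1 + C2*t)*exp(-5*t).
For the particular solution try y_p = A0. Substituting and matching coefficients of each power of t gives A0 = -1/5, so y_p = -1/5.
General solution: y = -1/5 + C1*exp(-5*t) + C2*t*exp(-5*t).
Apply the initial conditions: y(0) = -1/5 + C1 = 4 and y'(0) = C2 - 5*C1 = -4. Solving gives C1 = 21/5, C2 = 17.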